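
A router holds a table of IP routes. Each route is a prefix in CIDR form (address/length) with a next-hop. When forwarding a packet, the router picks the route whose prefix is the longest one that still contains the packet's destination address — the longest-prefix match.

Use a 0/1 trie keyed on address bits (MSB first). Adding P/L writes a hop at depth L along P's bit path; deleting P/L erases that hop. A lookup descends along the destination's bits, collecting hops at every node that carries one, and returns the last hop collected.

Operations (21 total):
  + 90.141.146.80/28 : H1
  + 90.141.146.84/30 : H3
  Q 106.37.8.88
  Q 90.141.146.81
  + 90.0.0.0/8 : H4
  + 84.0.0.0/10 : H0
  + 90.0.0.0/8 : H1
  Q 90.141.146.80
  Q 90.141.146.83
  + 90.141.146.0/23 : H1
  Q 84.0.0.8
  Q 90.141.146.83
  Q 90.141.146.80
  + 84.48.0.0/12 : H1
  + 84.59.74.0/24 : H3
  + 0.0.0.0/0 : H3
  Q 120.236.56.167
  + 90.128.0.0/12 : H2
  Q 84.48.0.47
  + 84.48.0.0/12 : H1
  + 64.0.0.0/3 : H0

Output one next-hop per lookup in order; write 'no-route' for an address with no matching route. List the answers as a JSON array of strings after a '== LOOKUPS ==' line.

Process each operation:
  add 90.141.146.80/28 -> H1 at depth 28
  add 90.141.146.84/30 -> H3 at depth 30
  lookup 106.37.8.88: bits 01 walk d0:-→d1:-→d2:- -> no-route
  lookup 90.141.146.81: bits 01011010100011011001001001010 walk d0:-→d1:-→d2:-→d3:-→d4:-→d5:-→d6:-→d7:-→d8:-→d9:-→d10:-→d11:-→d12:-→d13:-→d14:-→d15:-→d16:-→d17:-→d18:-→d19:-→d20:-→d21:-→d22:-→d23:-→d24:-→d25:-→d26:-→d27:-→d28:H1→d29:- -> H1
  add 90.0.0.0/8 -> H4 at depth 8
  add 84.0.0.0/10 -> H0 at depth 10
  add 90.0.0.0/8 -> H1 at depth 8
  lookup 90.141.146.80: bits 01011010100011011001001001010 walk d0:-→d1:-→d2:-→d3:-→d4:-→d5:-→d6:-→d7:-→d8:H1→d9:-→d10:-→d11:-→d12:-→d13:-→d14:-→d15:-→d16:-→d17:-→d18:-→d19:-→d20:-→d21:-→d22:-→d23:-→d24:-→d25:-→d26:-→d27:-→d28:H1→d29:- -> H1
  lookup 90.141.146.83: bits 01011010100011011001001001010 walk d0:-→d1:-→d2:-→d3:-→d4:-→d5:-→d6:-→d7:-→d8:H1→d9:-→d10:-→d11:-→d12:-→d13:-→d14:-→d15:-→d16:-→d17:-→d18:-→d19:-→d20:-→d21:-→d22:-→d23:-→d24:-→d25:-→d26:-→d27:-→d28:H1→d29:- -> H1
  add 90.141.146.0/23 -> H1 at depth 23
  lookup 84.0.0.8: bits 0101010000 walk d0:-→d1:-→d2:-→d3:-→d4:-→d5:-→d6:-→d7:-→d8:-→d9:-→d10:H0 -> H0
  lookup 90.141.146.83: bits 01011010100011011001001001010 walk d0:-→d1:-→d2:-→d3:-→d4:-→d5:-→d6:-→d7:-→d8:H1→d9:-→d10:-→d11:-→d12:-→d13:-→d14:-→d15:-→d16:-→d17:-→d18:-→d19:-→d20:-→d21:-→d22:-→d23:H1→d24:-→d25:-→d26:-→d27:-→d28:H1→d29:- -> H1
  lookup 90.141.146.80: bits 01011010100011011001001001010 walk d0:-→d1:-→d2:-→d3:-→d4:-→d5:-→d6:-→d7:-→d8:H1→d9:-→d10:-→d11:-→d12:-→d13:-→d14:-→d15:-→d16:-→d17:-→d18:-→d19:-→d20:-→d21:-→d22:-→d23:H1→d24:-→d25:-→d26:-→d27:-→d28:H1→d29:- -> H1
  add 84.48.0.0/12 -> H1 at depth 12
  add 84.59.74.0/24 -> H3 at depth 24
  add 0.0.0.0/0 -> H3 at depth 0
  lookup 120.236.56.167: bits 01 walk d0:H3→d1:-→d2:- -> H3
  add 90.128.0.0/12 -> H2 at depth 12
  lookup 84.48.0.47: bits 010101000011 walk d0:H3→d1:-→d2:-→d3:-→d4:-→d5:-→d6:-→d7:-→d8:-→d9:-→d10:H0→d11:-→d12:H1 -> H1
  add 84.48.0.0/12 -> H1 at depth 12
  add 64.0.0.0/3 -> H0 at depth 3

== LOOKUPS ==
["no-route","H1","H1","H1","H0","H1","H1","H3","H1"]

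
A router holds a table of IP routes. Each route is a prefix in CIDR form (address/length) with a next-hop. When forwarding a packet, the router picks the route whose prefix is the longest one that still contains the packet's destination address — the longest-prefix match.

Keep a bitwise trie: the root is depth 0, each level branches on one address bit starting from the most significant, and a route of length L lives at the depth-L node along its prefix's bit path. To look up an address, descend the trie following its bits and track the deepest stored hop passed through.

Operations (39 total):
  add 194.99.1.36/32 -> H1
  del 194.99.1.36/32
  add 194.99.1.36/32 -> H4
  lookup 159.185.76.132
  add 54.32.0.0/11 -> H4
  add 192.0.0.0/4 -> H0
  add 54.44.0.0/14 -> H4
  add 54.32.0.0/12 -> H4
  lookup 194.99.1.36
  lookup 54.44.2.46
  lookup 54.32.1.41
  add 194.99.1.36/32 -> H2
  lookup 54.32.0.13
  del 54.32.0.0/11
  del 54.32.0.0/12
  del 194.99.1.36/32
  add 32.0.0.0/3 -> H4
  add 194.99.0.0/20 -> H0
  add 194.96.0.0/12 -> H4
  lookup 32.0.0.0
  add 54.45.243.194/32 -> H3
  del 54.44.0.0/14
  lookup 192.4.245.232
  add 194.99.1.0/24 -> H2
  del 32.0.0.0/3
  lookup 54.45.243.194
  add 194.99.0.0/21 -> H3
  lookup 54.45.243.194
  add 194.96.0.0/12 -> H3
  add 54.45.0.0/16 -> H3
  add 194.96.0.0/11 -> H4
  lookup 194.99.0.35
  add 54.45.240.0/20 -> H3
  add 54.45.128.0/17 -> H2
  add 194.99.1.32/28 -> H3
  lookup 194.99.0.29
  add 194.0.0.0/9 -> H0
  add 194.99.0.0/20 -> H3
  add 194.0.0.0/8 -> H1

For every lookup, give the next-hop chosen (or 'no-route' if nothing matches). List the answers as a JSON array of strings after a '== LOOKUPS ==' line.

Apply in order:
  add 194.99.1.36/32 -> H1 at depth 32
  - 194.99.1.36/32 clear@32
  add 194.99.1.36/32 -> H4 at depth 32
  ? 159.185.76.132  path d0:-→d1:-  best=no-route
  add 54.32.0.0/11 -> H4 at depth 11
  add 192.0.0.0/4 -> H0 at depth 4
  add 54.44.0.0/14 -> H4 at depth 14
  add 54.32.0.0/12 -> H4 at depth 12
  ? 194.99.1.36  path d0:-→d1:-→d2:-→d3:-→d4:H0→d5:-→d6:-→d7:-→d8:-→d9:-→d10:-→d11:-→d12:-→d13:-→d14:-→d15:-→d16:-→d17:-→d18:-→d19:-→d20:-→d21:-→d22:-→d23:-→d24:-→d25:-→d26:-→d27:-→d28:-→d29:-→d30:-→d31:-→d32:H4  best=H4
  ? 54.44.2.46  path d0:-→d1:-→d2:-→d3:-→d4:-→d5:-→d6:-→d7:-→d8:-→d9:-→d10:-→d11:H4→d12:H4→d13:-→d14:H4  best=H4
  ? 54.32.1.41  path d0:-→d1:-→d2:-→d3:-→d4:-→d5:-→d6:-→d7:-→d8:-→d9:-→d10:-→d11:H4→d12:H4  best=H4
  add 194.99.1.36/32 -> H2 at depth 32
  ? 54.32.0.13  path d0:-→d1:-→d2:-→d3:-→d4:-→d5:-→d6:-→d7:-→d8:-→d9:-→d10:-→d11:H4→d12:H4  best=H4
  - 54.32.0.0/11 clear@11
  - 54.32.0.0/12 clear@12
  - 194.99.1.36/32 clear@32
  add 32.0.0.0/3 -> H4 at depth 3
  add 194.99.0.0/20 -> H0 at depth 20
  add 194.96.0.0/12 -> H4 at depth 12
  ? 32.0.0.0  path d0:-→d1:-→d2:-→d3:H4  best=H4
  add 54.45.243.194/32 -> H3 at depth 32
  - 54.44.0.0/14 clear@14
  ? 192.4.245.232  path d0:-→d1:-→d2:-→d3:-→d4:H0→d5:-→d6:-  best=H0
  add 194.99.1.0/24 -> H2 at depth 24
  - 32.0.0.0/3 clear@3
  ? 54.45.243.194  path d0:-→d1:-→d2:-→d3:-→d4:-→d5:-→d6:-→d7:-→d8:-→d9:-→d10:-→d11:-→d12:-→d13:-→d14:-→d15:-→d16:-→d17:-→d18:-→d19:-→d20:-→d21:-→d22:-→d23:-→d24:-→d25:-→d26:-→d27:-→d28:-→d29:-→d30:-→d31:-→d32:H3  best=H3
  add 194.99.0.0/21 -> H3 at depth 21
  ? 54.45.243.194  path d0:-→d1:-→d2:-→d3:-→d4:-→d5:-→d6:-→d7:-→d8:-→d9:-→d10:-→d11:-→d12:-→d13:-→d14:-→d15:-→d16:-→d17:-→d18:-→d19:-→d20:-→d21:-→d22:-→d23:-→d24:-→d25:-→d26:-→d27:-→d28:-→d29:-→d30:-→d31:-→d32:H3  best=H3
  add 194.96.0.0/12 -> H3 at depth 12
  add 54.45.0.0/16 -> H3 at depth 16
  add 194.96.0.0/11 -> H4 at depth 11
  ? 194.99.0.35  path d0:-→d1:-→d2:-→d3:-→d4:H0→d5:-→d6:-→d7:-→d8:-→d9:-→d10:-→d11:H4→d12:H3→d13:-→d14:-→d15:-→d16:-→d17:-→d18:-→d19:-→d20:H0→d21:H3→d22:-→d23:-  best=H3
  add 54.45.240.0/20 -> H3 at depth 20
  add 54.45.128.0/17 -> H2 at depth 17
  add 194.99.1.32/28 -> H3 at depth 28
  ? 194.99.0.29  path d0:-→d1:-→d2:-→d3:-→d4:H0→d5:-→d6:-→d7:-→d8:-→d9:-→d10:-→d11:H4→d12:H3→d13:-→d14:-→d15:-→d16:-→d17:-→d18:-→d19:-→d20:H0→d21:H3→d22:-→d23:-  best=H3
  add 194.0.0.0/9 -> H0 at depth 9
  add 194.99.0.0/20 -> H3 at depth 20
  add 194.0.0.0/8 -> H1 at depth 8

== LOOKUPS ==
["no-route","H4","H4","H4","H4","H4","H0","H3","H3","H3","H3"]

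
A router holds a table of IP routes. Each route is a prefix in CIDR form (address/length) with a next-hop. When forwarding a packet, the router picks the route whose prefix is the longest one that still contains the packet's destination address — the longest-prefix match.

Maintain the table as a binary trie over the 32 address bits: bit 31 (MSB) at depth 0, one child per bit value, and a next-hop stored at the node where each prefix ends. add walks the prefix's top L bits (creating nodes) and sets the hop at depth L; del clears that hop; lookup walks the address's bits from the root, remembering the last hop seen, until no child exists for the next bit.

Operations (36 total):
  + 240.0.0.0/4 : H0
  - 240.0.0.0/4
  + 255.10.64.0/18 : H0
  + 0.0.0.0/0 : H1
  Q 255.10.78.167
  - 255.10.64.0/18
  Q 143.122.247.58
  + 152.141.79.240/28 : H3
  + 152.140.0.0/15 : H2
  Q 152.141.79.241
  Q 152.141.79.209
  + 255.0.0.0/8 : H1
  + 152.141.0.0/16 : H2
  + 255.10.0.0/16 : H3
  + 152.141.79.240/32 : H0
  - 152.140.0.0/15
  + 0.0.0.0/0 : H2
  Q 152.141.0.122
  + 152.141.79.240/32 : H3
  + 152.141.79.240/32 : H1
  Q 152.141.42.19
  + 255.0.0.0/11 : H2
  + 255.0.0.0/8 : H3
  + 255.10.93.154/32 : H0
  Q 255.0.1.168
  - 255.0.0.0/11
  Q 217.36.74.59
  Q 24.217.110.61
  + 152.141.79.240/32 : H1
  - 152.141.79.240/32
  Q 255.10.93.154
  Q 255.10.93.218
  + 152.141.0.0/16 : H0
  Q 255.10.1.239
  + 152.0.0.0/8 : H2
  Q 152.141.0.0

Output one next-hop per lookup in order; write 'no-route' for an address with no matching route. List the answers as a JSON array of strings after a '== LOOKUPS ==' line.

Apply in order:
  + 240.0.0.0/4 (H0) depth=4
  del 240.0.0.0/4 (clear depth 4)
  + 255.10.64.0/18 (H0) depth=18
  + 0.0.0.0/0 (H1) depth=0
  lookup 255.10.78.167: bits 111111110000101001 walk d0:H1→d1:-→d2:-→d3:-→d4:-→d5:-→d6:-→d7:-→d8:-→d9:-→d10:-→d11:-→d12:-→d13:-→d14:-→d15:-→d16:-→d17:-→d18:H0 -> H0
  del 255.10.64.0/18 (clear depth 18)
  lookup 143.122.247.58: bits 1 walk d0:H1→d1:- -> H1
  + 152.141.79.240/28 (H3) depth=28
  + 152.140.0.0/15 (H2) depth=15
  lookup 152.141.79.241: bits 1001100010001101010011111111 walk d0:H1→d1:-→d2:-→d3:-→d4:-→d5:-→d6:-→d7:-→d8:-→d9:-→d10:-→d11:-→d12:-→d13:-→d14:-→d15:H2→d16:-→d17:-→d18:-→d19:-→d20:-→d21:-→d22:-→d23:-→d24:-→d25:-→d26:-→d27:-→d28:H3 -> H3
  lookup 152.141.79.209: bits 10011000100011010100111111 walk d0:H1→d1:-→d2:-→d3:-→d4:-→d5:-→d6:-→d7:-→d8:-→d9:-→d10:-→d11:-→d12:-→d13:-→d14:-→d15:H2→d16:-→d17:-→d18:-→d19:-→d20:-→d21:-→d22:-→d23:-→d24:-→d25:-→d26:- -> H2
  + 255.0.0.0/8 (H1) depth=8
  + 152.141.0.0/16 (H2) depth=16
  + 255.10.0.0/16 (H3) depth=16
  + 152.141.79.240/32 (H0) depth=32
  del 152.140.0.0/15 (clear depth 15)
  + 0.0.0.0/0 (H2) depth=0
  lookup 152.141.0.122: bits 10011000100011010 walk d0:H2→d1:-→d2:-→d3:-→d4:-→d5:-→d6:-→d7:-→d8:-→d9:-→d10:-→d11:-→d12:-→d13:-→d14:-→d15:-→d16:H2→d17:- -> H2
  + 152.141.79.240/32 (H3) depth=32
  + 152.141.79.240/32 (H1) depth=32
  lookup 152.141.42.19: bits 10011000100011010 walk d0:H2→d1:-→d2:-→d3:-→d4:-→d5:-→d6:-→d7:-→d8:-→d9:-→d10:-→d11:-→d12:-→d13:-→d14:-→d15:-→d16:H2→d17:- -> H2
  + 255.0.0.0/11 (H2) depth=11
  + 255.0.0.0/8 (H3) depth=8
  + 255.10.93.154/32 (H0) depth=32
  lookup 255.0.1.168: bits 111111110000 walk d0:H2→d1:-→d2:-→d3:-→d4:-→d5:-→d6:-→d7:-→d8:H3→d9:-→d10:-→d11:H2→d12:- -> H2
  del 255.0.0.0/11 (clear depth 11)
  lookup 217.36.74.59: bits 11 walk d0:H2→d1:-→d2:- -> H2
  lookup 24.217.110.61: bits ε walk d0:H2 -> H2
  + 152.141.79.240/32 (H1) depth=32
  del 152.141.79.240/32 (clear depth 32)
  lookup 255.10.93.154: bits 11111111000010100101110110011010 walk d0:H2→d1:-→d2:-→d3:-→d4:-→d5:-→d6:-→d7:-→d8:H3→d9:-→d10:-→d11:-→d12:-→d13:-→d14:-→d15:-→d16:H3→d17:-→d18:-→d19:-→d20:-→d21:-→d22:-→d23:-→d24:-→d25:-→d26:-→d27:-→d28:-→d29:-→d30:-→d31:-→d32:H0 -> H0
  lookup 255.10.93.218: bits 1111111100001010010111011 walk d0:H2→d1:-→d2:-→d3:-→d4:-→d5:-→d6:-→d7:-→d8:H3→d9:-→d10:-→d11:-→d12:-→d13:-→d14:-→d15:-→d16:H3→d17:-→d18:-→d19:-→d20:-→d21:-→d22:-→d23:-→d24:-→d25:- -> H3
  + 152.141.0.0/16 (H0) depth=16
  lookup 255.10.1.239: bits 11111111000010100 walk d0:H2→d1:-→d2:-→d3:-→d4:-→d5:-→d6:-→d7:-→d8:H3→d9:-→d10:-→d11:-→d12:-→d13:-→d14:-→d15:-→d16:H3→d17:- -> H3
  + 152.0.0.0/8 (H2) depth=8
  lookup 152.141.0.0: bits 10011000100011010 walk d0:H2→d1:-→d2:-→d3:-→d4:-→d5:-→d6:-→d7:-→d8:H2→d9:-→d10:-→d11:-→d12:-→d13:-→d14:-→d15:-→d16:H0→d17:- -> H0

== LOOKUPS ==
["H0","H1","H3","H2","H2","H2","H2","H2","H2","H0","H3","H3","H0"]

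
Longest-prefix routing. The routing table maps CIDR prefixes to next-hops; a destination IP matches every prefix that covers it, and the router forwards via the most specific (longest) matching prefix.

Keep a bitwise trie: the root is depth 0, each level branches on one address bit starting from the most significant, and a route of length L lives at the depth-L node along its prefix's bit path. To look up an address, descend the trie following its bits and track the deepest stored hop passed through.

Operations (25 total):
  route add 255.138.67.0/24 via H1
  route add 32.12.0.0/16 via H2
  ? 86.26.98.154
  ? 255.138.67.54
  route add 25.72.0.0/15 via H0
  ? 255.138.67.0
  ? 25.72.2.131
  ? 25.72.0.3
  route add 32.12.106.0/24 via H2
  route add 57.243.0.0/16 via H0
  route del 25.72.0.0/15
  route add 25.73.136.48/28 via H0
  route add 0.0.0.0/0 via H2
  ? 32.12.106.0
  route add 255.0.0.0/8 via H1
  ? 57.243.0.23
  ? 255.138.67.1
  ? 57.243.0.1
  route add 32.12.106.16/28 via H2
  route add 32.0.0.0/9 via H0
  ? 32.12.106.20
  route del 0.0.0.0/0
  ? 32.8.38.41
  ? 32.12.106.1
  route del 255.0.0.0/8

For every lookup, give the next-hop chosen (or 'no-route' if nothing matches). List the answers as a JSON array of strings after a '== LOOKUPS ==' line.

Process each operation:
  add 255.138.67.0/24 -> H1 at depth 24
  add 32.12.0.0/16 -> H2 at depth 16
  Q 86.26.98.154: descend 0 ; hops seen [∅] ; pick no-route
  Q 255.138.67.54: descend 111111111000101001000011 ; hops seen [H1] ; pick H1
  add 25.72.0.0/15 -> H0 at depth 15
  Q 255.138.67.0: descend 111111111000101001000011 ; hops seen [H1] ; pick H1
  Q 25.72.2.131: descend 000110010100100 ; hops seen [H0] ; pick H0
  Q 25.72.0.3: descend 000110010100100 ; hops seen [H0] ; pick H0
  add 32.12.106.0/24 -> H2 at depth 24
  add 57.243.0.0/16 -> H0 at depth 16
  - 25.72.0.0/15 clear@15
  add 25.73.136.48/28 -> H0 at depth 28
  add 0.0.0.0/0 -> H2 at depth 0
  Q 32.12.106.0: descend 001000000000110001101010 ; hops seen [H2,H2,H2] ; pick H2
  add 255.0.0.0/8 -> H1 at depth 8
  Q 57.243.0.23: descend 0011100111110011 ; hops seen [H2,H0] ; pick H0
  Q 255.138.67.1: descend 111111111000101001000011 ; hops seen [H2,H1,H1] ; pick H1
  Q 57.243.0.1: descend 0011100111110011 ; hops seen [H2,H0] ; pick H0
  add 32.12.106.16/28 -> H2 at depth 28
  add 32.0.0.0/9 -> H0 at depth 9
  Q 32.12.106.20: descend 0010000000001100011010100001 ; hops seen [H2,H0,H2,H2,H2] ; pick H2
  - 0.0.0.0/0 clear@0
  Q 32.8.38.41: descend 0010000000001 ; hops seen [H0] ; pick H0
  Q 32.12.106.1: descend 001000000000110001101010000 ; hops seen [H0,H2,H2] ; pick H2
  - 255.0.0.0/8 clear@8

== LOOKUPS ==
["no-route","H1","H1","H0","H0","H2","H0","H1","H0","H2","H0","H2"]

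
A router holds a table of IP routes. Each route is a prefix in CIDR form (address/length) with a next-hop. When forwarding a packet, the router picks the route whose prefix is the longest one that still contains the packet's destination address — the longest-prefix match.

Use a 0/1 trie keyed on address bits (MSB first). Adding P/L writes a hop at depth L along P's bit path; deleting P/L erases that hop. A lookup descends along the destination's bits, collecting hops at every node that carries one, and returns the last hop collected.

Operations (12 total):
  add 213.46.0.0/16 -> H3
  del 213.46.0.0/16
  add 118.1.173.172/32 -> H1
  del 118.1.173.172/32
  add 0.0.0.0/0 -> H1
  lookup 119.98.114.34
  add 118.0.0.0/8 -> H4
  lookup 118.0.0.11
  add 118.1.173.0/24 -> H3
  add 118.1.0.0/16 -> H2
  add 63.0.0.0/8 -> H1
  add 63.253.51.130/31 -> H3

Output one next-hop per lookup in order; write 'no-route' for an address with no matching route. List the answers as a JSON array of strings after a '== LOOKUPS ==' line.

Apply in order:
  + 213.46.0.0/16 (H3) depth=16
  del 213.46.0.0/16 (clear depth 16)
  + 118.1.173.172/32 (H1) depth=32
  del 118.1.173.172/32 (clear depth 32)
  + 0.0.0.0/0 (H1) depth=0
  lookup 119.98.114.34: bits 0111011 walk d0:H1→d1:-→d2:-→d3:-→d4:-→d5:-→d6:-→d7:- -> H1
  + 118.0.0.0/8 (H4) depth=8
  lookup 118.0.0.11: bits 011101100000000 walk d0:H1→d1:-→d2:-→d3:-→d4:-→d5:-→d6:-→d7:-→d8:H4→d9:-→d10:-→d11:-→d12:-→d13:-→d14:-→d15:- -> H4
  + 118.1.173.0/24 (H3) depth=24
  + 118.1.0.0/16 (H2) depth=16
  + 63.0.0.0/8 (H1) depth=8
  + 63.253.51.130/31 (H3) depth=31

== LOOKUPS ==
["H1","H4"]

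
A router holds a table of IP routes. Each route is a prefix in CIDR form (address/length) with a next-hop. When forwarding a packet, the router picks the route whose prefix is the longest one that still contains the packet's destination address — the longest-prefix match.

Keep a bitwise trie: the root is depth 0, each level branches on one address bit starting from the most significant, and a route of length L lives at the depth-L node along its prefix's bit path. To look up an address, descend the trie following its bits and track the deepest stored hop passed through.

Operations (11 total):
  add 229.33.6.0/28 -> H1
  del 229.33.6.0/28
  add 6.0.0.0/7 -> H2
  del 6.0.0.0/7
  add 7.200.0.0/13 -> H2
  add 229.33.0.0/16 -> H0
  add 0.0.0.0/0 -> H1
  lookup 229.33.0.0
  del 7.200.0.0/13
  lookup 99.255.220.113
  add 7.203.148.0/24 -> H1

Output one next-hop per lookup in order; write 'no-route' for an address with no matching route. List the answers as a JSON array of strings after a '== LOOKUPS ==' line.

Process each operation:
  add 229.33.6.0/28 -> H1 at depth 28
  del 229.33.6.0/28 (clear depth 28)
  add 6.0.0.0/7 -> H2 at depth 7
  del 6.0.0.0/7 (clear depth 7)
  add 7.200.0.0/13 -> H2 at depth 13
  add 229.33.0.0/16 -> H0 at depth 16
  add 0.0.0.0/0 -> H1 at depth 0
  Q 229.33.0.0: descend 111001010010000100000 ; hops seen [H1,H0] ; pick H0
  del 7.200.0.0/13 (clear depth 13)
  Q 99.255.220.113: descend 0 ; hops seen [H1] ; pick H1
  add 7.203.148.0/24 -> H1 at depth 24

== LOOKUPS ==
["H0","H1"]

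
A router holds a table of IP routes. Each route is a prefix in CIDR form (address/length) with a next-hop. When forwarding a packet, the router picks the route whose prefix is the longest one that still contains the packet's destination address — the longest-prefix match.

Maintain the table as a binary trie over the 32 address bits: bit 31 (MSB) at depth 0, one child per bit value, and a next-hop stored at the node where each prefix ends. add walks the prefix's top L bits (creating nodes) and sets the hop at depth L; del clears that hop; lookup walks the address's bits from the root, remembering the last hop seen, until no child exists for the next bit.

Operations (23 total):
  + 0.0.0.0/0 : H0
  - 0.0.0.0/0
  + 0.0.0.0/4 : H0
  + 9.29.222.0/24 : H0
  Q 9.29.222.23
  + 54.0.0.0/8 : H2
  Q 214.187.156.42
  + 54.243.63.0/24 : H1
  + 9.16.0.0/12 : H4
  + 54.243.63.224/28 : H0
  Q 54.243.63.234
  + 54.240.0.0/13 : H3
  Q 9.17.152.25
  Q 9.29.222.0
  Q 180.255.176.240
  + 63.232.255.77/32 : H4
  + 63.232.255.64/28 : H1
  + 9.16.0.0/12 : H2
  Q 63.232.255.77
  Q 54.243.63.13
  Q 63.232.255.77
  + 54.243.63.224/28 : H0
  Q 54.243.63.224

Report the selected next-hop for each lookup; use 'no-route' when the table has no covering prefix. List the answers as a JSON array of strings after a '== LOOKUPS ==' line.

Apply in order:
  + 0.0.0.0/0 (H0) depth=0
  del 0.0.0.0/0 (clear depth 0)
  + 0.0.0.0/4 (H0) depth=4
  + 9.29.222.0/24 (H0) depth=24
  Q 9.29.222.23: descend 000010010001110111011110 ; hops seen [H0,H0] ; pick H0
  + 54.0.0.0/8 (H2) depth=8
  Q 214.187.156.42: descend ε ; hops seen [∅] ; pick no-route
  + 54.243.63.0/24 (H1) depth=24
  + 9.16.0.0/12 (H4) depth=12
  + 54.243.63.224/28 (H0) depth=28
  Q 54.243.63.234: descend 0011011011110011001111111110 ; hops seen [H2,H1,H0] ; pick H0
  + 54.240.0.0/13 (H3) depth=13
  Q 9.17.152.25: descend 000010010001 ; hops seen [H0,H4] ; pick H4
  Q 9.29.222.0: descend 000010010001110111011110 ; hops seen [H0,H4,H0] ; pick H0
  Q 180.255.176.240: descend ε ; hops seen [∅] ; pick no-route
  + 63.232.255.77/32 (H4) depth=32
  + 63.232.255.64/28 (H1) depth=28
  + 9.16.0.0/12 (H2) depth=12
  Q 63.232.255.77: descend 00111111111010001111111101001101 ; hops seen [H1,H4] ; pick H4
  Q 54.243.63.13: descend 001101101111001100111111 ; hops seen [H2,H3,H1] ; pick H1
  Q 63.232.255.77: descend 00111111111010001111111101001101 ; hops seen [H1,H4] ; pick H4
  + 54.243.63.224/28 (H0) depth=28
  Q 54.243.63.224: descend 0011011011110011001111111110 ; hops seen [H2,H3,H1,H0] ; pick H0

== LOOKUPS ==
["H0","no-route","H0","H4","H0","no-route","H4","H1","H4","H0"]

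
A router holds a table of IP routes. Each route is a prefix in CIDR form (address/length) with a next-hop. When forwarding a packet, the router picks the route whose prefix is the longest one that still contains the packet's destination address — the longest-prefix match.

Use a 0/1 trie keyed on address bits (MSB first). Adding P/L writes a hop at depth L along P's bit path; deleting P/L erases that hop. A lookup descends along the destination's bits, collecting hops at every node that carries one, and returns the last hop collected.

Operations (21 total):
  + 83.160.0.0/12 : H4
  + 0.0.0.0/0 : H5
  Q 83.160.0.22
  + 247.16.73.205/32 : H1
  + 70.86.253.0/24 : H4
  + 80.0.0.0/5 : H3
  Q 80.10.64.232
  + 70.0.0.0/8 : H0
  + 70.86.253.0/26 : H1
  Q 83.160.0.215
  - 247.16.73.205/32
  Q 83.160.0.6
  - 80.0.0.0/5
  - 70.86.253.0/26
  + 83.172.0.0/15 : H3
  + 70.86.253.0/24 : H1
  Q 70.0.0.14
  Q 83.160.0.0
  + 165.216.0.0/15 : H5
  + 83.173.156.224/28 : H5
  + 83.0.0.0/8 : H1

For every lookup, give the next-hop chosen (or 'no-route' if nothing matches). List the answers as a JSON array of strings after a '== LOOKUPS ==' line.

Process each operation:
  add 83.160.0.0/12 -> H4 at depth 12
  add 0.0.0.0/0 -> H5 at depth 0
  Q 83.160.0.22: descend 010100111010 ; hops seen [H5,H4] ; pick H4
  add 247.16.73.205/32 -> H1 at depth 32
  add 70.86.253.0/24 -> H4 at depth 24
  add 80.0.0.0/5 -> H3 at depth 5
  Q 80.10.64.232: descend 010100 ; hops seen [H5,H3] ; pick H3
  add 70.0.0.0/8 -> H0 at depth 8
  add 70.86.253.0/26 -> H1 at depth 26
  Q 83.160.0.215: descend 010100111010 ; hops seen [H5,H3,H4] ; pick H4
  del 247.16.73.205/32 (clear depth 32)
  Q 83.160.0.6: descend 010100111010 ; hops seen [H5,H3,H4] ; pick H4
  del 80.0.0.0/5 (clear depth 5)
  del 70.86.253.0/26 (clear depth 26)
  add 83.172.0.0/15 -> H3 at depth 15
  add 70.86.253.0/24 -> H1 at depth 24
  Q 70.0.0.14: descend 010001100 ; hops seen [H5,H0] ; pick H0
  Q 83.160.0.0: descend 010100111010 ; hops seen [H5,H4] ; pick H4
  add 165.216.0.0/15 -> H5 at depth 15
  add 83.173.156.224/28 -> H5 at depth 28
  add 83.0.0.0/8 -> H1 at depth 8

== LOOKUPS ==
["H4","H3","H4","H4","H0","H4"]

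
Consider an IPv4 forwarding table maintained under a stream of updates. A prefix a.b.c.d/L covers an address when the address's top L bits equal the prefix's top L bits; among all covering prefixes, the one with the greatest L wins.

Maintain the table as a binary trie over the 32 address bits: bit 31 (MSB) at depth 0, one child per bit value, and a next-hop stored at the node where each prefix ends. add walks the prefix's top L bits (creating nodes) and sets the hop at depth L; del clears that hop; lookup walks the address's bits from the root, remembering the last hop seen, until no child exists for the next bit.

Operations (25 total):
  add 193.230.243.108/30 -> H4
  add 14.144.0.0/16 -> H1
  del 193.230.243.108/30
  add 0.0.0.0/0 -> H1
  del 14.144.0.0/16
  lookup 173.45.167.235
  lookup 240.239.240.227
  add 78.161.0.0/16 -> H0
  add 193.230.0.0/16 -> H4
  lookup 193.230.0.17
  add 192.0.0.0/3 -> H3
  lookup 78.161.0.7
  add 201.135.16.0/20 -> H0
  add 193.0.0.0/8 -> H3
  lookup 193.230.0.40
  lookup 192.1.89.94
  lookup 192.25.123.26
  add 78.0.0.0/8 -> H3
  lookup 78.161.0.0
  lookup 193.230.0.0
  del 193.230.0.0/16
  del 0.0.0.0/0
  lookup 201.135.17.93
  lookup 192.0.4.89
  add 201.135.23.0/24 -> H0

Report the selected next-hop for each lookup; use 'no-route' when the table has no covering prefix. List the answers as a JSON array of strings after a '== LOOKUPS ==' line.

Apply in order:
  + 193.230.243.108/30 (H4) depth=30
  + 14.144.0.0/16 (H1) depth=16
  del 193.230.243.108/30 (clear depth 30)
  + 0.0.0.0/0 (H1) depth=0
  del 14.144.0.0/16 (clear depth 16)
  ? 173.45.167.235  path d0:H1→d1:-  best=H1
  ? 240.239.240.227  path d0:H1→d1:-→d2:-  best=H1
  + 78.161.0.0/16 (H0) depth=16
  + 193.230.0.0/16 (H4) depth=16
  ? 193.230.0.17  path d0:H1→d1:-→d2:-→d3:-→d4:-→d5:-→d6:-→d7:-→d8:-→d9:-→d10:-→d11:-→d12:-→d13:-→d14:-→d15:-→d16:H4  best=H4
  + 192.0.0.0/3 (H3) depth=3
  ? 78.161.0.7  path d0:H1→d1:-→d2:-→d3:-→d4:-→d5:-→d6:-→d7:-→d8:-→d9:-→d10:-→d11:-→d12:-→d13:-→d14:-→d15:-→d16:H0  best=H0
  + 201.135.16.0/20 (H0) depth=20
  + 193.0.0.0/8 (H3) depth=8
  ? 193.230.0.40  path d0:H1→d1:-→d2:-→d3:H3→d4:-→d5:-→d6:-→d7:-→d8:H3→d9:-→d10:-→d11:-→d12:-→d13:-→d14:-→d15:-→d16:H4  best=H4
  ? 192.1.89.94  path d0:H1→d1:-→d2:-→d3:H3→d4:-→d5:-→d6:-→d7:-  best=H3
  ? 192.25.123.26  path d0:H1→d1:-→d2:-→d3:H3→d4:-→d5:-→d6:-→d7:-  best=H3
  + 78.0.0.0/8 (H3) depth=8
  ? 78.161.0.0  path d0:H1→d1:-→d2:-→d3:-→d4:-→d5:-→d6:-→d7:-→d8:H3→d9:-→d10:-→d11:-→d12:-→d13:-→d14:-→d15:-→d16:H0  best=H0
  ? 193.230.0.0  path d0:H1→d1:-→d2:-→d3:H3→d4:-→d5:-→d6:-→d7:-→d8:H3→d9:-→d10:-→d11:-→d12:-→d13:-→d14:-→d15:-→d16:H4  best=H4
  del 193.230.0.0/16 (clear depth 16)
  del 0.0.0.0/0 (clear depth 0)
  ? 201.135.17.93  path d0:-→d1:-→d2:-→d3:H3→d4:-→d5:-→d6:-→d7:-→d8:-→d9:-→d10:-→d11:-→d12:-→d13:-→d14:-→d15:-→d16:-→d17:-→d18:-→d19:-→d20:H0  best=H0
  ? 192.0.4.89  path d0:-→d1:-→d2:-→d3:H3→d4:-→d5:-→d6:-→d7:-  best=H3
  + 201.135.23.0/24 (H0) depth=24

== LOOKUPS ==
["H1","H1","H4","H0","H4","H3","H3","H0","H4","H0","H3"]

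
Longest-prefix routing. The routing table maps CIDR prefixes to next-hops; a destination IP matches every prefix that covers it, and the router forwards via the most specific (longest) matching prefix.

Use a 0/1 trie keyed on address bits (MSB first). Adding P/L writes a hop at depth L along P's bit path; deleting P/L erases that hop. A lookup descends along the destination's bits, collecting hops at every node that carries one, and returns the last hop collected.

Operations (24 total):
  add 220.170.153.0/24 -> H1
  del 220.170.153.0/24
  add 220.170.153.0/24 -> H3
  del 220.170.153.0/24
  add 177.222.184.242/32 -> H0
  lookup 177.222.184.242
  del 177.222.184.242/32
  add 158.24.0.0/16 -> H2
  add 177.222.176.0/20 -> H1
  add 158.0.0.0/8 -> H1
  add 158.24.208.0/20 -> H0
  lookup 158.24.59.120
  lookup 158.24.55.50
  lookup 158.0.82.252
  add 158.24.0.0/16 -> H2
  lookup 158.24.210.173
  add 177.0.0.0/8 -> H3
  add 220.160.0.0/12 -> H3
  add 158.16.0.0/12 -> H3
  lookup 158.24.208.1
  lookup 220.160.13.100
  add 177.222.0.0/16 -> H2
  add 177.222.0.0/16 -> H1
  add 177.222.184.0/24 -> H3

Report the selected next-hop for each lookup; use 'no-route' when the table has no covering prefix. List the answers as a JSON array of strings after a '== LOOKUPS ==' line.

Apply in order:
  + 220.170.153.0/24 (H1) depth=24
  - 220.170.153.0/24 clear@24
  + 220.170.153.0/24 (H3) depth=24
  - 220.170.153.0/24 clear@24
  + 177.222.184.242/32 (H0) depth=32
  Q 177.222.184.242: descend 10110001110111101011100011110010 ; hops seen [H0] ; pick H0
  - 177.222.184.242/32 clear@32
  + 158.24.0.0/16 (H2) depth=16
  + 177.222.176.0/20 (H1) depth=20
  + 158.0.0.0/8 (H1) depth=8
  + 158.24.208.0/20 (H0) depth=20
  Q 158.24.59.120: descend 1001111000011000 ; hops seen [H1,H2] ; pick H2
  Q 158.24.55.50: descend 1001111000011000 ; hops seen [H1,H2] ; pick H2
  Q 158.0.82.252: descend 10011110000 ; hops seen [H1] ; pick H1
  + 158.24.0.0/16 (H2) depth=16
  Q 158.24.210.173: descend 10011110000110001101 ; hops seen [H1,H2,H0] ; pick H0
  + 177.0.0.0/8 (H3) depth=8
  + 220.160.0.0/12 (H3) depth=12
  + 158.16.0.0/12 (H3) depth=12
  Q 158.24.208.1: descend 10011110000110001101 ; hops seen [H1,H3,H2,H0] ; pick H0
  Q 220.160.13.100: descend 110111001010 ; hops seen [H3] ; pick H3
  + 177.222.0.0/16 (H2) depth=16
  + 177.222.0.0/16 (H1) depth=16
  + 177.222.184.0/24 (H3) depth=24

== LOOKUPS ==
["H0","H2","H2","H1","H0","H0","H3"]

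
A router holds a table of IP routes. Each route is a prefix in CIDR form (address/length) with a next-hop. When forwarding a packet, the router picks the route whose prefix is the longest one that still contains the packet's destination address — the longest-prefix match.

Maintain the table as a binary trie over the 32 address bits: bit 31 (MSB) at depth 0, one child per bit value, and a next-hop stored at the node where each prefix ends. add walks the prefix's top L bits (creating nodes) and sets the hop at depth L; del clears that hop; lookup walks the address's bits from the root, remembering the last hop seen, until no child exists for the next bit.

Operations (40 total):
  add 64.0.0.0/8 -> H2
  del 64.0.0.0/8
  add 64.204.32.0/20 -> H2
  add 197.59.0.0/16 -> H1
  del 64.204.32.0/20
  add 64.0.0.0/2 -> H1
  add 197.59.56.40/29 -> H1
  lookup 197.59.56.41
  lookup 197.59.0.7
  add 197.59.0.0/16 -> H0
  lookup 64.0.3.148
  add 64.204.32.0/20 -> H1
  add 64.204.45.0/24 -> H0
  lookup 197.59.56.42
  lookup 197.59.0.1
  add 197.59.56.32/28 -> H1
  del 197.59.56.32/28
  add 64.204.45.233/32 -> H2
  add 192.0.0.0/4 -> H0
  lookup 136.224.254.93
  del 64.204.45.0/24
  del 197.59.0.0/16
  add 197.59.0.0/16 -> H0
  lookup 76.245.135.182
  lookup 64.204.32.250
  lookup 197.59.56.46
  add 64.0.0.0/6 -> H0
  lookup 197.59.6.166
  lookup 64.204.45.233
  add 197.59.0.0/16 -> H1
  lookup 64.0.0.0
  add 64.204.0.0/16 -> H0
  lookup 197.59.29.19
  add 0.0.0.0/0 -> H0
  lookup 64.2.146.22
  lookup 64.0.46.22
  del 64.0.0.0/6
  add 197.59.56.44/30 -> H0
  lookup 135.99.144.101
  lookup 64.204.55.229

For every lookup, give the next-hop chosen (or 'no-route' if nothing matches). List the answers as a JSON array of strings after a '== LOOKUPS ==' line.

Apply in order:
  add 64.0.0.0/8 -> H2 at depth 8
  del 64.0.0.0/8 (clear depth 8)
  add 64.204.32.0/20 -> H2 at depth 20
  add 197.59.0.0/16 -> H1 at depth 16
  del 64.204.32.0/20 (clear depth 20)
  add 64.0.0.0/2 -> H1 at depth 2
  add 197.59.56.40/29 -> H1 at depth 29
  ? 197.59.56.41  path d0:-→d1:-→d2:-→d3:-→d4:-→d5:-→d6:-→d7:-→d8:-→d9:-→d10:-→d11:-→d12:-→d13:-→d14:-→d15:-→d16:H1→d17:-→d18:-→d19:-→d20:-→d21:-→d22:-→d23:-→d24:-→d25:-→d26:-→d27:-→d28:-→d29:H1  best=H1
  ? 197.59.0.7  path d0:-→d1:-→d2:-→d3:-→d4:-→d5:-→d6:-→d7:-→d8:-→d9:-→d10:-→d11:-→d12:-→d13:-→d14:-→d15:-→d16:H1→d17:-→d18:-  best=H1
  add 197.59.0.0/16 -> H0 at depth 16
  ? 64.0.3.148  path d0:-→d1:-→d2:H1→d3:-→d4:-→d5:-→d6:-→d7:-→d8:-  best=H1
  add 64.204.32.0/20 -> H1 at depth 20
  add 64.204.45.0/24 -> H0 at depth 24
  ? 197.59.56.42  path d0:-→d1:-→d2:-→d3:-→d4:-→d5:-→d6:-→d7:-→d8:-→d9:-→d10:-→d11:-→d12:-→d13:-→d14:-→d15:-→d16:H0→d17:-→d18:-→d19:-→d20:-→d21:-→d22:-→d23:-→d24:-→d25:-→d26:-→d27:-→d28:-→d29:H1  best=H1
  ? 197.59.0.1  path d0:-→d1:-→d2:-→d3:-→d4:-→d5:-→d6:-→d7:-→d8:-→d9:-→d10:-→d11:-→d12:-→d13:-→d14:-→d15:-→d16:H0→d17:-→d18:-  best=H0
  add 197.59.56.32/28 -> H1 at depth 28
  del 197.59.56.32/28 (clear depth 28)
  add 64.204.45.233/32 -> H2 at depth 32
  add 192.0.0.0/4 -> H0 at depth 4
  ? 136.224.254.93  path d0:-→d1:-  best=no-route
  del 64.204.45.0/24 (clear depth 24)
  del 197.59.0.0/16 (clear depth 16)
  add 197.59.0.0/16 -> H0 at depth 16
  ? 76.245.135.182  path d0:-→d1:-→d2:H1→d3:-→d4:-  best=H1
  ? 64.204.32.250  path d0:-→d1:-→d2:H1→d3:-→d4:-→d5:-→d6:-→d7:-→d8:-→d9:-→d10:-→d11:-→d12:-→d13:-→d14:-→d15:-→d16:-→d17:-→d18:-→d19:-→d20:H1  best=H1
  ? 197.59.56.46  path d0:-→d1:-→d2:-→d3:-→d4:H0→d5:-→d6:-→d7:-→d8:-→d9:-→d10:-→d11:-→d12:-→d13:-→d14:-→d15:-→d16:H0→d17:-→d18:-→d19:-→d20:-→d21:-→d22:-→d23:-→d24:-→d25:-→d26:-→d27:-→d28:-→d29:H1  best=H1
  add 64.0.0.0/6 -> H0 at depth 6
  ? 197.59.6.166  path d0:-→d1:-→d2:-→d3:-→d4:H0→d5:-→d6:-→d7:-→d8:-→d9:-→d10:-→d11:-→d12:-→d13:-→d14:-→d15:-→d16:H0→d17:-→d18:-  best=H0
  ? 64.204.45.233  path d0:-→d1:-→d2:H1→d3:-→d4:-→d5:-→d6:H0→d7:-→d8:-→d9:-→d10:-→d11:-→d12:-→d13:-→d14:-→d15:-→d16:-→d17:-→d18:-→d19:-→d20:H1→d21:-→d22:-→d23:-→d24:-→d25:-→d26:-→d27:-→d28:-→d29:-→d30:-→d31:-→d32:H2  best=H2
  add 197.59.0.0/16 -> H1 at depth 16
  ? 64.0.0.0  path d0:-→d1:-→d2:H1→d3:-→d4:-→d5:-→d6:H0→d7:-→d8:-  best=H0
  add 64.204.0.0/16 -> H0 at depth 16
  ? 197.59.29.19  path d0:-→d1:-→d2:-→d3:-→d4:H0→d5:-→d6:-→d7:-→d8:-→d9:-→d10:-→d11:-→d12:-→d13:-→d14:-→d15:-→d16:H1→d17:-→d18:-  best=H1
  add 0.0.0.0/0 -> H0 at depth 0
  ? 64.2.146.22  path d0:H0→d1:-→d2:H1→d3:-→d4:-→d5:-→d6:H0→d7:-→d8:-  best=H0
  ? 64.0.46.22  path d0:H0→d1:-→d2:H1→d3:-→d4:-→d5:-→d6:H0→d7:-→d8:-  best=H0
  del 64.0.0.0/6 (clear depth 6)
  add 197.59.56.44/30 -> H0 at depth 30
  ? 135.99.144.101  path d0:H0→d1:-  best=H0
  ? 64.204.55.229  path d0:H0→d1:-→d2:H1→d3:-→d4:-→d5:-→d6:-→d7:-→d8:-→d9:-→d10:-→d11:-→d12:-→d13:-→d14:-→d15:-→d16:H0→d17:-→d18:-→d19:-  best=H0

== LOOKUPS ==
["H1","H1","H1","H1","H0","no-route","H1","H1","H1","H0","H2","H0","H1","H0","H0","H0","H0"]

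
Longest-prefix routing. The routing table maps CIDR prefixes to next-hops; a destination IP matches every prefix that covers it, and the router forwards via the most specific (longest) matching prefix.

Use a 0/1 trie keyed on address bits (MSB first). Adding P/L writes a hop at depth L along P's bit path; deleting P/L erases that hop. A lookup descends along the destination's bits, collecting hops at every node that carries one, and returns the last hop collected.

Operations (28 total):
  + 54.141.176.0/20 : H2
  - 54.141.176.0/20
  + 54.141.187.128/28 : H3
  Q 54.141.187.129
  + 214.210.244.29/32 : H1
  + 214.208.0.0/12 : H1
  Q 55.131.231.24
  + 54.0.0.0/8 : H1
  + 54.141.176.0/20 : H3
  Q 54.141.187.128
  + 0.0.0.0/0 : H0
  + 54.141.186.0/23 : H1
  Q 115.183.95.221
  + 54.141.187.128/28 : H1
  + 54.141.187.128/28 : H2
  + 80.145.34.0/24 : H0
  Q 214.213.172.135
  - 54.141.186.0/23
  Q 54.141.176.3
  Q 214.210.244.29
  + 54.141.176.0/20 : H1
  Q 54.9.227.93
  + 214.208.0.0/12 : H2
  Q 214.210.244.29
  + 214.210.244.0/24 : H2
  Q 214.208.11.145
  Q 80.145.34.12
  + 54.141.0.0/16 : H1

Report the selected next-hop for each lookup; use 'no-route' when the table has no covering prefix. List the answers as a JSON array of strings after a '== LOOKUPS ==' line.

Trace:
  add 54.141.176.0/20 -> H2 at depth 20
  del 54.141.176.0/20 (clear depth 20)
  add 54.141.187.128/28 -> H3 at depth 28
  Q 54.141.187.129: descend 0011011010001101101110111000 ; hops seen [H3] ; pick H3
  add 214.210.244.29/32 -> H1 at depth 32
  add 214.208.0.0/12 -> H1 at depth 12
  Q 55.131.231.24: descend 0011011 ; hops seen [∅] ; pick no-route
  add 54.0.0.0/8 -> H1 at depth 8
  add 54.141.176.0/20 -> H3 at depth 20
  Q 54.141.187.128: descend 0011011010001101101110111000 ; hops seen [H1,H3,H3] ; pick H3
  add 0.0.0.0/0 -> H0 at depth 0
  add 54.141.186.0/23 -> H1 at depth 23
  Q 115.183.95.221: descend 0 ; hops seen [H0] ; pick H0
  add 54.141.187.128/28 -> H1 at depth 28
  add 54.141.187.128/28 -> H2 at depth 28
  add 80.145.34.0/24 -> H0 at depth 24
  Q 214.213.172.135: descend 1101011011010 ; hops seen [H0,H1] ; pick H1
  del 54.141.186.0/23 (clear depth 23)
  Q 54.141.176.3: descend 00110110100011011011 ; hops seen [H0,H1,H3] ; pick H3
  Q 214.210.244.29: descend 11010110110100101111010000011101 ; hops seen [H0,H1,H1] ; pick H1
  add 54.141.176.0/20 -> H1 at depth 20
  Q 54.9.227.93: descend 00110110 ; hops seen [H0,H1] ; pick H1
  add 214.208.0.0/12 -> H2 at depth 12
  Q 214.210.244.29: descend 11010110110100101111010000011101 ; hops seen [H0,H2,H1] ; pick H1
  add 214.210.244.0/24 -> H2 at depth 24
  Q 214.208.11.145: descend 11010110110100 ; hops seen [H0,H2] ; pick H2
  Q 80.145.34.12: descend 010100001001000100100010 ; hops seen [H0,H0] ; pick H0
  add 54.141.0.0/16 -> H1 at depth 16

== LOOKUPS ==
["H3","no-route","H3","H0","H1","H3","H1","H1","H1","H2","H0"]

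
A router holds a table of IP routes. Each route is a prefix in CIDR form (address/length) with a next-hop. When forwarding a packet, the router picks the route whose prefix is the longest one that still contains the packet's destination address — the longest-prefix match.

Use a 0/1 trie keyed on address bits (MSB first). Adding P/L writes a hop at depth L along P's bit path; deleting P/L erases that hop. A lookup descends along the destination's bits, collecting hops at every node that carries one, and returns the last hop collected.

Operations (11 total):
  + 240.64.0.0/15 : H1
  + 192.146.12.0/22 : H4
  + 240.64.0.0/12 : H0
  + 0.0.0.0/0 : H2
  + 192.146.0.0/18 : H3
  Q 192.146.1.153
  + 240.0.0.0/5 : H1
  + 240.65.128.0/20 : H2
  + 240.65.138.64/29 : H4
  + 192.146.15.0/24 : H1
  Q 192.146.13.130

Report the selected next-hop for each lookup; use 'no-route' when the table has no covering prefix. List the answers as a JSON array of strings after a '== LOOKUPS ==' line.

Process each operation:
  add 240.64.0.0/15 -> H1 at depth 15
  add 192.146.12.0/22 -> H4 at depth 22
  add 240.64.0.0/12 -> H0 at depth 12
  add 0.0.0.0/0 -> H2 at depth 0
  add 192.146.0.0/18 -> H3 at depth 18
  lookup 192.146.1.153: bits 11000000100100100000 walk d0:H2→d1:-→d2:-→d3:-→d4:-→d5:-→d6:-→d7:-→d8:-→d9:-→d10:-→d11:-→d12:-→d13:-→d14:-→d15:-→d16:-→d17:-→d18:H3→d19:-→d20:- -> H3
  add 240.0.0.0/5 -> H1 at depth 5
  add 240.65.128.0/20 -> H2 at depth 20
  add 240.65.138.64/29 -> H4 at depth 29
  add 192.146.15.0/24 -> H1 at depth 24
  lookup 192.146.13.130: bits 1100000010010010000011 walk d0:H2→d1:-→d2:-→d3:-→d4:-→d5:-→d6:-→d7:-→d8:-→d9:-→d10:-→d11:-→d12:-→d13:-→d14:-→d15:-→d16:-→d17:-→d18:H3→d19:-→d20:-→d21:-→d22:H4 -> H4

== LOOKUPS ==
["H3","H4"]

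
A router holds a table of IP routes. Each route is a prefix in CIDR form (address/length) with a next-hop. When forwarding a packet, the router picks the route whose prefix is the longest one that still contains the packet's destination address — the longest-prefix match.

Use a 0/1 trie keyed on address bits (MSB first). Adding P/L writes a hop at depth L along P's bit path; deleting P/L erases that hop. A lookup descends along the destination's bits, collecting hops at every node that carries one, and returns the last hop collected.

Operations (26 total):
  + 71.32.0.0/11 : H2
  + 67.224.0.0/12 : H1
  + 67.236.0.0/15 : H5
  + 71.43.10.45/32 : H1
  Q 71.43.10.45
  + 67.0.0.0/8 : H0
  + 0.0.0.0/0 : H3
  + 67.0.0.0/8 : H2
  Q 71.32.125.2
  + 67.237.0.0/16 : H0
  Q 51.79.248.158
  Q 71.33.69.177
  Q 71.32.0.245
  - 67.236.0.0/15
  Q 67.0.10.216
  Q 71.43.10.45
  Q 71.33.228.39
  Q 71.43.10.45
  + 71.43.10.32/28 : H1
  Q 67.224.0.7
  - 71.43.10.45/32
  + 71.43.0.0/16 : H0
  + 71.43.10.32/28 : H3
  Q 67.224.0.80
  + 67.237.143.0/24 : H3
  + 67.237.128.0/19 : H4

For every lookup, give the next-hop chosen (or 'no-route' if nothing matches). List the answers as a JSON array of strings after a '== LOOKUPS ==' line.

Process each operation:
  + 71.32.0.0/11 (H2) depth=11
  + 67.224.0.0/12 (H1) depth=12
  + 67.236.0.0/15 (H5) depth=15
  + 71.43.10.45/32 (H1) depth=32
  ? 71.43.10.45  path d0:-→d1:-→d2:-→d3:-→d4:-→d5:-→d6:-→d7:-→d8:-→d9:-→d10:-→d11:H2→d12:-→d13:-→d14:-→d15:-→d16:-→d17:-→d18:-→d19:-→d20:-→d21:-→d22:-→d23:-→d24:-→d25:-→d26:-→d27:-→d28:-→d29:-→d30:-→d31:-→d32:H1  best=H1
  + 67.0.0.0/8 (H0) depth=8
  + 0.0.0.0/0 (H3) depth=0
  + 67.0.0.0/8 (H2) depth=8
  ? 71.32.125.2  path d0:H3→d1:-→d2:-→d3:-→d4:-→d5:-→d6:-→d7:-→d8:-→d9:-→d10:-→d11:H2→d12:-  best=H2
  + 67.237.0.0/16 (H0) depth=16
  ? 51.79.248.158  path d0:H3→d1:-  best=H3
  ? 71.33.69.177  path d0:H3→d1:-→d2:-→d3:-→d4:-→d5:-→d6:-→d7:-→d8:-→d9:-→d10:-→d11:H2→d12:-  best=H2
  ? 71.32.0.245  path d0:H3→d1:-→d2:-→d3:-→d4:-→d5:-→d6:-→d7:-→d8:-→d9:-→d10:-→d11:H2→d12:-  best=H2
  del 67.236.0.0/15 (clear depth 15)
  ? 67.0.10.216  path d0:H3→d1:-→d2:-→d3:-→d4:-→d5:-→d6:-→d7:-→d8:H2  best=H2
  ? 71.43.10.45  path d0:H3→d1:-→d2:-→d3:-→d4:-→d5:-→d6:-→d7:-→d8:-→d9:-→d10:-→d11:H2→d12:-→d13:-→d14:-→d15:-→d16:-→d17:-→d18:-→d19:-→d20:-→d21:-→d22:-→d23:-→d24:-→d25:-→d26:-→d27:-→d28:-→d29:-→d30:-→d31:-→d32:H1  best=H1
  ? 71.33.228.39  path d0:H3→d1:-→d2:-→d3:-→d4:-→d5:-→d6:-→d7:-→d8:-→d9:-→d10:-→d11:H2→d12:-  best=H2
  ? 71.43.10.45  path d0:H3→d1:-→d2:-→d3:-→d4:-→d5:-→d6:-→d7:-→d8:-→d9:-→d10:-→d11:H2→d12:-→d13:-→d14:-→d15:-→d16:-→d17:-→d18:-→d19:-→d20:-→d21:-→d22:-→d23:-→d24:-→d25:-→d26:-→d27:-→d28:-→d29:-→d30:-→d31:-→d32:H1  best=H1
  + 71.43.10.32/28 (H1) depth=28
  ? 67.224.0.7  path d0:H3→d1:-→d2:-→d3:-→d4:-→d5:-→d6:-→d7:-→d8:H2→d9:-→d10:-→d11:-→d12:H1  best=H1
  del 71.43.10.45/32 (clear depth 32)
  + 71.43.0.0/16 (H0) depth=16
  + 71.43.10.32/28 (H3) depth=28
  ? 67.224.0.80  path d0:H3→d1:-→d2:-→d3:-→d4:-→d5:-→d6:-→d7:-→d8:H2→d9:-→d10:-→d11:-→d12:H1  best=H1
  + 67.237.143.0/24 (H3) depth=24
  + 67.237.128.0/19 (H4) depth=19

== LOOKUPS ==
["H1","H2","H3","H2","H2","H2","H1","H2","H1","H1","H1"]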